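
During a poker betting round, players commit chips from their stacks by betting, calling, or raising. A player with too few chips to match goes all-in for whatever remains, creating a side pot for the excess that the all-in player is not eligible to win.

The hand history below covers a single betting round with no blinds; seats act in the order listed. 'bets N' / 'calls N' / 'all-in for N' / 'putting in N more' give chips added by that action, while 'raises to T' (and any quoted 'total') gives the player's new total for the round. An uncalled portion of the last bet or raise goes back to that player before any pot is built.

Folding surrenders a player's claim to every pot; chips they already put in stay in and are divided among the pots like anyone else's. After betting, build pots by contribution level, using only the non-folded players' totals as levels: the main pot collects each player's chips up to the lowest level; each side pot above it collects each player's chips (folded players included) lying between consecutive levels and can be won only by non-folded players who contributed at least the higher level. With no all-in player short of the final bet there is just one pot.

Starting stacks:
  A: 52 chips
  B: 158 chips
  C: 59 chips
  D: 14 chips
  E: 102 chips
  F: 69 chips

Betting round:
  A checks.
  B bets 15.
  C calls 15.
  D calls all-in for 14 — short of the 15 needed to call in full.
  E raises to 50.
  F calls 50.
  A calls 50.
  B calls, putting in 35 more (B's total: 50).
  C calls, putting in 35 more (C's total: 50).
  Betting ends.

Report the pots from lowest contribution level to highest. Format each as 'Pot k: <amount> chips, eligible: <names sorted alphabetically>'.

Pot 1: 84 chips, eligible: A, B, C, D, E, F
Pot 2: 180 chips, eligible: A, B, C, E, F

Derivation:
Contributions: A=50, B=50, C=50, D=14, E=50, F=50
Pot levels (distinct totals of non-folded players): 14, 50
Layer 1-14: 14 each from A, B, C, D, E, F = 14*6 = 84 chips; eligible A, B, C, D, E, F
Layer 15-50: 36 each from A, B, C, E, F = 36*5 = 180 chips; eligible A, B, C, E, F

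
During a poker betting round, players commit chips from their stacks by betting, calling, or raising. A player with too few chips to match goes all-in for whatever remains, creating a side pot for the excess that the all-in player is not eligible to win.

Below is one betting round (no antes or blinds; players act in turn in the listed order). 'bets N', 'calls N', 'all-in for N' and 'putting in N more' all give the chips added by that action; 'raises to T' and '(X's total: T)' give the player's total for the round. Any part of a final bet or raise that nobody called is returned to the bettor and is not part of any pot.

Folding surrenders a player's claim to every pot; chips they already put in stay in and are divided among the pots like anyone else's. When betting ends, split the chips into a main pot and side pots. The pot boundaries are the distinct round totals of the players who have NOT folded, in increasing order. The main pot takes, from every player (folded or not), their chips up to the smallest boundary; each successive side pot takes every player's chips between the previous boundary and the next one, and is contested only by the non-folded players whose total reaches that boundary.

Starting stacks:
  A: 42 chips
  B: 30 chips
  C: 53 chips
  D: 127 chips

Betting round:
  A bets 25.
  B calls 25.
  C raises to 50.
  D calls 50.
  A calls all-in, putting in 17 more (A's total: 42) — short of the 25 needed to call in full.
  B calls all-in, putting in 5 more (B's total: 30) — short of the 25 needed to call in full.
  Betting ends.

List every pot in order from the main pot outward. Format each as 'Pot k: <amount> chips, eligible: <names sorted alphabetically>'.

Contributions: A=42, B=30, C=50, D=50
Pot levels (distinct totals of non-folded players): 30, 42, 50
Layer 1-30: 30 each from A, B, C, D = 30*4 = 120 chips; eligible A, B, C, D
Layer 31-42: 12 each from A, C, D = 12*3 = 36 chips; eligible A, C, D
Layer 43-50: 8 each from C, D = 8*2 = 16 chips; eligible C, D

Pot 1: 120 chips, eligible: A, B, C, D
Pot 2: 36 chips, eligible: A, C, D
Pot 3: 16 chips, eligible: C, D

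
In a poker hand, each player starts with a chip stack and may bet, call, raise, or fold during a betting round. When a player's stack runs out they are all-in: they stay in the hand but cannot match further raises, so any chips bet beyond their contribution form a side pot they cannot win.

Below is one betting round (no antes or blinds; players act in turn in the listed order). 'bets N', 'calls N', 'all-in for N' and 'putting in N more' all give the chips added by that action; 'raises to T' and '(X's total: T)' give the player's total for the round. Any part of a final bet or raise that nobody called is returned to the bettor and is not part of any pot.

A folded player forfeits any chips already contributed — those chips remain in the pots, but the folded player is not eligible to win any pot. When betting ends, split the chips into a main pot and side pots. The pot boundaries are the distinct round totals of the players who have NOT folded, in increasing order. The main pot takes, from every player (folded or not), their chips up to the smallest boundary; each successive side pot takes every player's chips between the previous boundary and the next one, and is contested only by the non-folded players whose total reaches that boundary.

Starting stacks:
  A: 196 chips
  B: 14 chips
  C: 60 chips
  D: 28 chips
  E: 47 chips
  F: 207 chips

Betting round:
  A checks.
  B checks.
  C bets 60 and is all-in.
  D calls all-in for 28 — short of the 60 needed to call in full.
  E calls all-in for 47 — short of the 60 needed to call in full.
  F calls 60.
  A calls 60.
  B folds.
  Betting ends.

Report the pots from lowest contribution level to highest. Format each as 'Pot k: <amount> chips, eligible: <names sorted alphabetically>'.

Pot 1: 140 chips, eligible: A, C, D, E, F
Pot 2: 76 chips, eligible: A, C, E, F
Pot 3: 39 chips, eligible: A, C, F

Derivation:
Contributions: A=60, C=60, D=28, E=47, F=60
Folded: B
Pot levels (distinct totals of non-folded players): 28, 47, 60
Layer 1-28: 28 each from A, C, D, E, F = 28*5 = 140 chips; eligible A, C, D, E, F
Layer 29-47: 19 each from A, C, E, F = 19*4 = 76 chips; eligible A, C, E, F
Layer 48-60: 13 each from A, C, F = 13*3 = 39 chips; eligible A, C, F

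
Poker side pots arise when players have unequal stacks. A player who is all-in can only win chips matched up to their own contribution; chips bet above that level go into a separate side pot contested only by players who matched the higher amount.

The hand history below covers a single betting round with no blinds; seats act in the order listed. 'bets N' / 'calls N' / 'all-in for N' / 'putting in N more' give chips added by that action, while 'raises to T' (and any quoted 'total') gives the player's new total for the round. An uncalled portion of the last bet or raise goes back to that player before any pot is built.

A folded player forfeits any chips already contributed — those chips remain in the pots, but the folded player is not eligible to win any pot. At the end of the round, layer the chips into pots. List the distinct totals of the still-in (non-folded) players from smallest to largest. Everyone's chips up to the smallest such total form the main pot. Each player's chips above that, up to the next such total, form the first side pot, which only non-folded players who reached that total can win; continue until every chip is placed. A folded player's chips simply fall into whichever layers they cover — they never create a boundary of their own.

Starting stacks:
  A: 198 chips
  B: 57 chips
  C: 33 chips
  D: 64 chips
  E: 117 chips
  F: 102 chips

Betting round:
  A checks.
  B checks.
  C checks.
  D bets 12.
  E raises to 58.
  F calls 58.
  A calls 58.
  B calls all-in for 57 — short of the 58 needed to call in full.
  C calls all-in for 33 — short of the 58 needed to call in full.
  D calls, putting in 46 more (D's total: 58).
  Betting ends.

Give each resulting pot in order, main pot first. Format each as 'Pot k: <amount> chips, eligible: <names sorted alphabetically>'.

Pot 1: 198 chips, eligible: A, B, C, D, E, F
Pot 2: 120 chips, eligible: A, B, D, E, F
Pot 3: 4 chips, eligible: A, D, E, F

Derivation:
Contributions: A=58, B=57, C=33, D=58, E=58, F=58
Pot levels (distinct totals of non-folded players): 33, 57, 58
Layer 1-33: 33 each from A, B, C, D, E, F = 33*6 = 198 chips; eligible A, B, C, D, E, F
Layer 34-57: 24 each from A, B, D, E, F = 24*5 = 120 chips; eligible A, B, D, E, F
Layer 58-58: 1 each from A, D, E, F = 1*4 = 4 chips; eligible A, D, E, F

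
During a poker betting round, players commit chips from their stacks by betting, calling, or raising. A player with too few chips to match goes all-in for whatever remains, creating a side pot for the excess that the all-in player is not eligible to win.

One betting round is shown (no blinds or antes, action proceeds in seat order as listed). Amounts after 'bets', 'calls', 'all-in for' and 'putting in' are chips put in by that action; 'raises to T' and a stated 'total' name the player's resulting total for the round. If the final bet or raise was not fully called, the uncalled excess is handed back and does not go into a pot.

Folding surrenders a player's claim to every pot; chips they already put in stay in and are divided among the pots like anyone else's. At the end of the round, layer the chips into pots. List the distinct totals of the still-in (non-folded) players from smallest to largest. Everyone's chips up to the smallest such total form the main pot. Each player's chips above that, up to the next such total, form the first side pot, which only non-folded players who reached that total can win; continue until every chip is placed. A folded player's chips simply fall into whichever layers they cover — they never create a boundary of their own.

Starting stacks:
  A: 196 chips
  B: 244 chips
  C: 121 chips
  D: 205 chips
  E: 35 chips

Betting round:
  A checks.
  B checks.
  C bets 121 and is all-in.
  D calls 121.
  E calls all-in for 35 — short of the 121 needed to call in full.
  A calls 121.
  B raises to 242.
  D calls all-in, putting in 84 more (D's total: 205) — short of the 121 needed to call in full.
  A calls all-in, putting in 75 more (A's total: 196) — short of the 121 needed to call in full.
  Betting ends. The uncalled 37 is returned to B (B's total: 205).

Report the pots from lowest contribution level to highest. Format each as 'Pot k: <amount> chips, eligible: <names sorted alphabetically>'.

Contributions (after 37 returned to B): A=196, B=205, C=121, D=205, E=35
Pot levels (distinct totals of non-folded players): 35, 121, 196, 205
Layer 1-35: 35 each from A, B, C, D, E = 35*5 = 175 chips; eligible A, B, C, D, E
Layer 36-121: 86 each from A, B, C, D = 86*4 = 344 chips; eligible A, B, C, D
Layer 122-196: 75 each from A, B, D = 75*3 = 225 chips; eligible A, B, D
Layer 197-205: 9 each from B, D = 9*2 = 18 chips; eligible B, D

Pot 1: 175 chips, eligible: A, B, C, D, E
Pot 2: 344 chips, eligible: A, B, C, D
Pot 3: 225 chips, eligible: A, B, D
Pot 4: 18 chips, eligible: B, D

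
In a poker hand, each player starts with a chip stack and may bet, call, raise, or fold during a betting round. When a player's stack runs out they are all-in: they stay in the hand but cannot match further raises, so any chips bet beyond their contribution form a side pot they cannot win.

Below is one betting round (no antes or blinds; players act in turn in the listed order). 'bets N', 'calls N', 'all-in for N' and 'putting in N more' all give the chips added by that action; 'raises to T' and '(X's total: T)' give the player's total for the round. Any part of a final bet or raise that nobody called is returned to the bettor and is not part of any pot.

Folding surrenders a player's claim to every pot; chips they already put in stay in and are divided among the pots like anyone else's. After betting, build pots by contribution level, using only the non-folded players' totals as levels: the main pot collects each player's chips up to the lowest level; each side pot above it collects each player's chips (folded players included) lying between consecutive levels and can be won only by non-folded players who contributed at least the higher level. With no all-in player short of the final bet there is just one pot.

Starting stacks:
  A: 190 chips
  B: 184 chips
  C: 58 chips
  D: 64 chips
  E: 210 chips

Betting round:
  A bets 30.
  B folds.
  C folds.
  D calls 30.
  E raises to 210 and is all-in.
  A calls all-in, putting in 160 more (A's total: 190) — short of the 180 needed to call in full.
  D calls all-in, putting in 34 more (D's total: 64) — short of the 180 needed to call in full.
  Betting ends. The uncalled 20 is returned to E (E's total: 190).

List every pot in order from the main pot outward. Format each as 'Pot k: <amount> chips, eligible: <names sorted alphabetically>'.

Contributions (after 20 returned to E): A=190, D=64, E=190
Folded: B, C
Pot levels (distinct totals of non-folded players): 64, 190
Layer 1-64: 64 each from A, D, E = 64*3 = 192 chips; eligible A, D, E
Layer 65-190: 126 each from A, E = 126*2 = 252 chips; eligible A, E

Pot 1: 192 chips, eligible: A, D, E
Pot 2: 252 chips, eligible: A, E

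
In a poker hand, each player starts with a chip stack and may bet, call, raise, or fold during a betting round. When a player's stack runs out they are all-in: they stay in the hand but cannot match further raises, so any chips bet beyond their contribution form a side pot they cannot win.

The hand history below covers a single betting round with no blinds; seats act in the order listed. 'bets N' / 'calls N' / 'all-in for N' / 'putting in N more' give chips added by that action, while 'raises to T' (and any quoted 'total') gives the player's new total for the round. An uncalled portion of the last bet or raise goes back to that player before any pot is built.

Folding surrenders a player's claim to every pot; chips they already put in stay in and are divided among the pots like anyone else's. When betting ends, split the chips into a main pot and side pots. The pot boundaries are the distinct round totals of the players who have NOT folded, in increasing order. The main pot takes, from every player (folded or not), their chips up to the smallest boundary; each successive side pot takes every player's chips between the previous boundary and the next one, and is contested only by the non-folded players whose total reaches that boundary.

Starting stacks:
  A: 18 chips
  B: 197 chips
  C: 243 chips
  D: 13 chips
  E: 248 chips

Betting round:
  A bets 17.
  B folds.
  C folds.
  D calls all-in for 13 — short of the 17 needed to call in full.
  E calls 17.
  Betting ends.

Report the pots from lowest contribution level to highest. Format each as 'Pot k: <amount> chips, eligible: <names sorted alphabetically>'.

Pot 1: 39 chips, eligible: A, D, E
Pot 2: 8 chips, eligible: A, E

Derivation:
Contributions: A=17, D=13, E=17
Folded: B, C
Pot levels (distinct totals of non-folded players): 13, 17
Layer 1-13: 13 each from A, D, E = 13*3 = 39 chips; eligible A, D, E
Layer 14-17: 4 each from A, E = 4*2 = 8 chips; eligible A, E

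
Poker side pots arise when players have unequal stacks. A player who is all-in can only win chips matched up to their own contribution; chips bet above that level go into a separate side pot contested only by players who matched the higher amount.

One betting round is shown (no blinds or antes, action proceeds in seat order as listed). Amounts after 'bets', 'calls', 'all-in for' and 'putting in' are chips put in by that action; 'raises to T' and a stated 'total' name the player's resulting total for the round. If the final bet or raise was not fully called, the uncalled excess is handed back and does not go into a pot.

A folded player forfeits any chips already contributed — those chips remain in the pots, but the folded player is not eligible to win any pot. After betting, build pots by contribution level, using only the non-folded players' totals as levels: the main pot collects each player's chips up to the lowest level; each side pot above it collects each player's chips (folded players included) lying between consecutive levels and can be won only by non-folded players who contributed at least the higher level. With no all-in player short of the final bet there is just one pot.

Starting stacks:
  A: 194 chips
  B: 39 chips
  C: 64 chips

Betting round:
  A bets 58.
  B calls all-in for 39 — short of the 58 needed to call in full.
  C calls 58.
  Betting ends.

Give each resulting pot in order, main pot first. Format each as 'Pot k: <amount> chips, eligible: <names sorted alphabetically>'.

Pot 1: 117 chips, eligible: A, B, C
Pot 2: 38 chips, eligible: A, C

Derivation:
Contributions: A=58, B=39, C=58
Pot levels (distinct totals of non-folded players): 39, 58
Layer 1-39: 39 each from A, B, C = 39*3 = 117 chips; eligible A, B, C
Layer 40-58: 19 each from A, C = 19*2 = 38 chips; eligible A, C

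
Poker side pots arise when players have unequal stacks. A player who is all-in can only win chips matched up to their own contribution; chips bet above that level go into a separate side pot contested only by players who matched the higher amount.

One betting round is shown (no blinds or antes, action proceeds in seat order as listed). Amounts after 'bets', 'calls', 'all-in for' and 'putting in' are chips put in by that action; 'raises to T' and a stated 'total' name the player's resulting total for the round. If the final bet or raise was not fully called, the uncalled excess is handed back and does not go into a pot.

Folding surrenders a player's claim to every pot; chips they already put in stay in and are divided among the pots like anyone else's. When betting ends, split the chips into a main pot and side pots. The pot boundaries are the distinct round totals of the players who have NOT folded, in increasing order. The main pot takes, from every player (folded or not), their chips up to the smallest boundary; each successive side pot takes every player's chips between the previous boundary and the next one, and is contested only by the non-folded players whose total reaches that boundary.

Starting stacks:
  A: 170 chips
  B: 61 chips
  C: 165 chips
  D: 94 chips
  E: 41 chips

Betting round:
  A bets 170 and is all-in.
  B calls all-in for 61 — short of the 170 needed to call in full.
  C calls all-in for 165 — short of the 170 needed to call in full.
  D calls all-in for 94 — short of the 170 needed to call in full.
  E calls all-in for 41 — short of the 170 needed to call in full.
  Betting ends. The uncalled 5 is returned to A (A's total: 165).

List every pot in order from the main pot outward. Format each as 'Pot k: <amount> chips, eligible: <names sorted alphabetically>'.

Pot 1: 205 chips, eligible: A, B, C, D, E
Pot 2: 80 chips, eligible: A, B, C, D
Pot 3: 99 chips, eligible: A, C, D
Pot 4: 142 chips, eligible: A, C

Derivation:
Contributions (after 5 returned to A): A=165, B=61, C=165, D=94, E=41
Pot levels (distinct totals of non-folded players): 41, 61, 94, 165
Layer 1-41: 41 each from A, B, C, D, E = 41*5 = 205 chips; eligible A, B, C, D, E
Layer 42-61: 20 each from A, B, C, D = 20*4 = 80 chips; eligible A, B, C, D
Layer 62-94: 33 each from A, C, D = 33*3 = 99 chips; eligible A, C, D
Layer 95-165: 71 each from A, C = 71*2 = 142 chips; eligible A, C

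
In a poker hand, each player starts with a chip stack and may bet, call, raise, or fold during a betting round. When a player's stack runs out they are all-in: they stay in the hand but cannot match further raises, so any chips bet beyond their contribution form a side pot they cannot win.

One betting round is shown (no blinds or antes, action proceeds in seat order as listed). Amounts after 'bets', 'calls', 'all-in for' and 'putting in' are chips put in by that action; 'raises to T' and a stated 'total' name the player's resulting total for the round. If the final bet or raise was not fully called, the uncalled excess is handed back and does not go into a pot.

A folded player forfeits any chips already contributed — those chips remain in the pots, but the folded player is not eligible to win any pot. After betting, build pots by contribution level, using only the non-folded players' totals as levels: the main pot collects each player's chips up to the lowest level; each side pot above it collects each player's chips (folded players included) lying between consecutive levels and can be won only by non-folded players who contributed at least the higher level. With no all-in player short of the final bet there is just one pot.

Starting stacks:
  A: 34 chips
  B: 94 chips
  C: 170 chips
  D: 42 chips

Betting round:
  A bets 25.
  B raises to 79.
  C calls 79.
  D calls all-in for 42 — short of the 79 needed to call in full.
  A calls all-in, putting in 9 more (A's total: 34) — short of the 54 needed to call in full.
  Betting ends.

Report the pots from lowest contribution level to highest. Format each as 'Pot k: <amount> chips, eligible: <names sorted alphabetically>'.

Pot 1: 136 chips, eligible: A, B, C, D
Pot 2: 24 chips, eligible: B, C, D
Pot 3: 74 chips, eligible: B, C

Derivation:
Contributions: A=34, B=79, C=79, D=42
Pot levels (distinct totals of non-folded players): 34, 42, 79
Layer 1-34: 34 each from A, B, C, D = 34*4 = 136 chips; eligible A, B, C, D
Layer 35-42: 8 each from B, C, D = 8*3 = 24 chips; eligible B, C, D
Layer 43-79: 37 each from B, C = 37*2 = 74 chips; eligible B, C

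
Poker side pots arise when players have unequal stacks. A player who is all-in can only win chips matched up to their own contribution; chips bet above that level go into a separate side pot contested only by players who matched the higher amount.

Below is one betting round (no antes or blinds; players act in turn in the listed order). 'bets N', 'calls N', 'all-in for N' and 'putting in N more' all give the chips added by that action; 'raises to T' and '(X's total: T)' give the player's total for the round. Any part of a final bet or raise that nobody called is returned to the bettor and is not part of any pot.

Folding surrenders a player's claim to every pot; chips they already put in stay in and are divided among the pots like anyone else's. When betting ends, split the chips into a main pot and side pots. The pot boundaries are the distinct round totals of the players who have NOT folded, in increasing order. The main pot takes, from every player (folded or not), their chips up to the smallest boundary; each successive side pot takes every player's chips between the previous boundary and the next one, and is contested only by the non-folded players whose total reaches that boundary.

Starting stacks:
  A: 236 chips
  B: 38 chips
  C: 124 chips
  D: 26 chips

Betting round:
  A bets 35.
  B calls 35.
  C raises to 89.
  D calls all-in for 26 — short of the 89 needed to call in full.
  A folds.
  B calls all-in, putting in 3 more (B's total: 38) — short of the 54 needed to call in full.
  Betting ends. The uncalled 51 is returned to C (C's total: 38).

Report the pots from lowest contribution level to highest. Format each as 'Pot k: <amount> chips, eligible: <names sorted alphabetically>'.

Contributions (after 51 returned to C): A=35, B=38, C=38, D=26
Folded: A
Pot levels (distinct totals of non-folded players): 26, 38
Layer 1-26: 26 each from A, B, C, D = 26*4 = 104 chips; eligible B, C, D
Layer 27-38: A 9 + B 12 + C 12 = 33 chips; eligible B, C

Pot 1: 104 chips, eligible: B, C, D
Pot 2: 33 chips, eligible: B, C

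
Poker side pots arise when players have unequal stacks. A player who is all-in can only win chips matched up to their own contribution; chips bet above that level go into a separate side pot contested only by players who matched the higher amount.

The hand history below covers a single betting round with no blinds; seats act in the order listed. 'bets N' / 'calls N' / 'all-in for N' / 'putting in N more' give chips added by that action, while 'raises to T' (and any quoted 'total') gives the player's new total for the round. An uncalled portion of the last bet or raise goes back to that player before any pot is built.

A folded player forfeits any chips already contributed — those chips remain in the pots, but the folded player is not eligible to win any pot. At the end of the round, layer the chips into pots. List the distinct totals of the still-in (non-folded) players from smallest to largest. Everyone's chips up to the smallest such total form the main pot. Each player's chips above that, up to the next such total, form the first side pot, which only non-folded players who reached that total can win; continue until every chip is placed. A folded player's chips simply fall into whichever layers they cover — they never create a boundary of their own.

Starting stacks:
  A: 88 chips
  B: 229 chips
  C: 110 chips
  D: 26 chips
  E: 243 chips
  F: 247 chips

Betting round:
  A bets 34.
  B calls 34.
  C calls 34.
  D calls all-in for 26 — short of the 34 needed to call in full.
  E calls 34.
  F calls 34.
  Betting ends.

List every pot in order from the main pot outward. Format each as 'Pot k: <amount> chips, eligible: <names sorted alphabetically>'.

Pot 1: 156 chips, eligible: A, B, C, D, E, F
Pot 2: 40 chips, eligible: A, B, C, E, F

Derivation:
Contributions: A=34, B=34, C=34, D=26, E=34, F=34
Pot levels (distinct totals of non-folded players): 26, 34
Layer 1-26: 26 each from A, B, C, D, E, F = 26*6 = 156 chips; eligible A, B, C, D, E, F
Layer 27-34: 8 each from A, B, C, E, F = 8*5 = 40 chips; eligible A, B, C, E, F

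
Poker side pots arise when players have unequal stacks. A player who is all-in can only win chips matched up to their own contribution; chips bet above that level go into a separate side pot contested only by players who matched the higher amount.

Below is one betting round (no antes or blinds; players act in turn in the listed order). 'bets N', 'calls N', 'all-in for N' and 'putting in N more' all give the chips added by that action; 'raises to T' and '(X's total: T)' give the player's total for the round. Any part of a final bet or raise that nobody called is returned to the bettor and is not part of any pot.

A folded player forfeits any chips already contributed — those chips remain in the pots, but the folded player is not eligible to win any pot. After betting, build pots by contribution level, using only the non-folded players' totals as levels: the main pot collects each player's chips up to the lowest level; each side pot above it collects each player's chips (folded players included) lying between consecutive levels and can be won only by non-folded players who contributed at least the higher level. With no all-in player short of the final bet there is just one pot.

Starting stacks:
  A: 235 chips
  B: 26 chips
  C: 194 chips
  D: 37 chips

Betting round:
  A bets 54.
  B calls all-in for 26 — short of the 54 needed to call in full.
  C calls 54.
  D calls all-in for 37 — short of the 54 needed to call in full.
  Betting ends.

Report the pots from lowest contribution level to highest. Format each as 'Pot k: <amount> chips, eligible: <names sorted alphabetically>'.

Contributions: A=54, B=26, C=54, D=37
Pot levels (distinct totals of non-folded players): 26, 37, 54
Layer 1-26: 26 each from A, B, C, D = 26*4 = 104 chips; eligible A, B, C, D
Layer 27-37: 11 each from A, C, D = 11*3 = 33 chips; eligible A, C, D
Layer 38-54: 17 each from A, C = 17*2 = 34 chips; eligible A, C

Pot 1: 104 chips, eligible: A, B, C, D
Pot 2: 33 chips, eligible: A, C, D
Pot 3: 34 chips, eligible: A, C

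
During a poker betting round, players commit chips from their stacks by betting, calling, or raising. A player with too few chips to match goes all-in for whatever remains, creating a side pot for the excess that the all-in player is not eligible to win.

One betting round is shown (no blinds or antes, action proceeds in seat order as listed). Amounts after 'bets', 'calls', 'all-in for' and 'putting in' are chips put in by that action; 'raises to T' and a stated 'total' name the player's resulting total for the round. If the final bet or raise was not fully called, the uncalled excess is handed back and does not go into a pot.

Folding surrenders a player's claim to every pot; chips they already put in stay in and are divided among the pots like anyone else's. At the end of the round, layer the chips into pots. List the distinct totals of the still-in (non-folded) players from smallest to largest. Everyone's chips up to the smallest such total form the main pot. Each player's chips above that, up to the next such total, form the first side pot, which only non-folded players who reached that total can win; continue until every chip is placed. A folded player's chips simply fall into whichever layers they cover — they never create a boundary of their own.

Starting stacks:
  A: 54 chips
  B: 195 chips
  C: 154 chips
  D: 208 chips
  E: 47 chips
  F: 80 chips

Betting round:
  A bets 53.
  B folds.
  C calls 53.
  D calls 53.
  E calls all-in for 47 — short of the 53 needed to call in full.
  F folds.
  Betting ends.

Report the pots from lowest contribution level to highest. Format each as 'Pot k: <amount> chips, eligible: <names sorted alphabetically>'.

Pot 1: 188 chips, eligible: A, C, D, E
Pot 2: 18 chips, eligible: A, C, D

Derivation:
Contributions: A=53, C=53, D=53, E=47
Folded: B, F
Pot levels (distinct totals of non-folded players): 47, 53
Layer 1-47: 47 each from A, C, D, E = 47*4 = 188 chips; eligible A, C, D, E
Layer 48-53: 6 each from A, C, D = 6*3 = 18 chips; eligible A, C, D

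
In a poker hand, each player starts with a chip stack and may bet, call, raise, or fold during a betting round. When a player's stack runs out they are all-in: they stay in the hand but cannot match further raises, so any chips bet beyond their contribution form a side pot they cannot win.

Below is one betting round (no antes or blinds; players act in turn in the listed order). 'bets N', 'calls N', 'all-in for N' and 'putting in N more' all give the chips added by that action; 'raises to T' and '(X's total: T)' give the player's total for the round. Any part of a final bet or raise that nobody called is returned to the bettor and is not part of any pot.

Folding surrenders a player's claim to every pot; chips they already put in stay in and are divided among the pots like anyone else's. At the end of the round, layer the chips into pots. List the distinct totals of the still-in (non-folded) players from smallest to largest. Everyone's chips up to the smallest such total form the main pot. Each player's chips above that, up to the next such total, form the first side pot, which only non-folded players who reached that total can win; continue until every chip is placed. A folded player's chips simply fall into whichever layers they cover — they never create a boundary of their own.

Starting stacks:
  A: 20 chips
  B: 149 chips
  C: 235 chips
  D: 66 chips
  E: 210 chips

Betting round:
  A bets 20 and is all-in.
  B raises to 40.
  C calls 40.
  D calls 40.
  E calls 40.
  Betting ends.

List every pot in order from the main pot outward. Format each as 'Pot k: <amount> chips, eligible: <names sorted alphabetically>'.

Pot 1: 100 chips, eligible: A, B, C, D, E
Pot 2: 80 chips, eligible: B, C, D, E

Derivation:
Contributions: A=20, B=40, C=40, D=40, E=40
Pot levels (distinct totals of non-folded players): 20, 40
Layer 1-20: 20 each from A, B, C, D, E = 20*5 = 100 chips; eligible A, B, C, D, E
Layer 21-40: 20 each from B, C, D, E = 20*4 = 80 chips; eligible B, C, D, E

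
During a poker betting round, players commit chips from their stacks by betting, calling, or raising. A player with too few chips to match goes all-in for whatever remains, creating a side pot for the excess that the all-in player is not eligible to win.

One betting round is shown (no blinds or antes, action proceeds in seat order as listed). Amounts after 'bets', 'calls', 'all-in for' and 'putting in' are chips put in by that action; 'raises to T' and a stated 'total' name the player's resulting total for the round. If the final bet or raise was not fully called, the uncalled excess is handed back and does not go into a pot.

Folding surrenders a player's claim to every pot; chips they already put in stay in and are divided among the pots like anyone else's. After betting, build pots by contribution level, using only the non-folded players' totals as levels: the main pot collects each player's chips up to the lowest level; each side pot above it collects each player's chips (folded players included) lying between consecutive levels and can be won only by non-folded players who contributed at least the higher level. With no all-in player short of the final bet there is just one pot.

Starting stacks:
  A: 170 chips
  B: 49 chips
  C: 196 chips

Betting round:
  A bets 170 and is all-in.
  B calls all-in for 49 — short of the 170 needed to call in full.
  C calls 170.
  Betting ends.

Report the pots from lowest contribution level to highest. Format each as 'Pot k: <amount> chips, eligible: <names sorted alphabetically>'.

Pot 1: 147 chips, eligible: A, B, C
Pot 2: 242 chips, eligible: A, C

Derivation:
Contributions: A=170, B=49, C=170
Pot levels (distinct totals of non-folded players): 49, 170
Layer 1-49: 49 each from A, B, C = 49*3 = 147 chips; eligible A, B, C
Layer 50-170: 121 each from A, C = 121*2 = 242 chips; eligible A, C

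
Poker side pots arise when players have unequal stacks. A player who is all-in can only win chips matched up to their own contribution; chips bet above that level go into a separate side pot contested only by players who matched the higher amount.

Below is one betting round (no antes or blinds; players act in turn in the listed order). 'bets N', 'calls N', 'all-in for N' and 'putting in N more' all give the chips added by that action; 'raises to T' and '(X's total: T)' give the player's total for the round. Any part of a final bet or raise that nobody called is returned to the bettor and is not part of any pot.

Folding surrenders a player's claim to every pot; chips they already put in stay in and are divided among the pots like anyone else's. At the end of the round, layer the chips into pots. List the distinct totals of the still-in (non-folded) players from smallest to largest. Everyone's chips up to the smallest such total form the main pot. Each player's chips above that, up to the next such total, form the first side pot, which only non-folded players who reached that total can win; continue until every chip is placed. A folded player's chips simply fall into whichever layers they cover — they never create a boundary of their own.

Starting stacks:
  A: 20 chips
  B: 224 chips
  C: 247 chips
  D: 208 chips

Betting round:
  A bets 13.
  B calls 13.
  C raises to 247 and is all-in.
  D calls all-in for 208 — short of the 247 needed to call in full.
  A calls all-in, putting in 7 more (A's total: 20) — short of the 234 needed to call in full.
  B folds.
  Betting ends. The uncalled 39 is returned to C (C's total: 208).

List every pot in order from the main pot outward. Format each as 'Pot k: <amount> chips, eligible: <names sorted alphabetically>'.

Contributions (after 39 returned to C): A=20, B=13, C=208, D=208
Folded: B
Pot levels (distinct totals of non-folded players): 20, 208
Layer 1-20: A 20 + B 13 + C 20 + D 20 = 73 chips; eligible A, C, D
Layer 21-208: 188 each from C, D = 188*2 = 376 chips; eligible C, D

Pot 1: 73 chips, eligible: A, C, D
Pot 2: 376 chips, eligible: C, D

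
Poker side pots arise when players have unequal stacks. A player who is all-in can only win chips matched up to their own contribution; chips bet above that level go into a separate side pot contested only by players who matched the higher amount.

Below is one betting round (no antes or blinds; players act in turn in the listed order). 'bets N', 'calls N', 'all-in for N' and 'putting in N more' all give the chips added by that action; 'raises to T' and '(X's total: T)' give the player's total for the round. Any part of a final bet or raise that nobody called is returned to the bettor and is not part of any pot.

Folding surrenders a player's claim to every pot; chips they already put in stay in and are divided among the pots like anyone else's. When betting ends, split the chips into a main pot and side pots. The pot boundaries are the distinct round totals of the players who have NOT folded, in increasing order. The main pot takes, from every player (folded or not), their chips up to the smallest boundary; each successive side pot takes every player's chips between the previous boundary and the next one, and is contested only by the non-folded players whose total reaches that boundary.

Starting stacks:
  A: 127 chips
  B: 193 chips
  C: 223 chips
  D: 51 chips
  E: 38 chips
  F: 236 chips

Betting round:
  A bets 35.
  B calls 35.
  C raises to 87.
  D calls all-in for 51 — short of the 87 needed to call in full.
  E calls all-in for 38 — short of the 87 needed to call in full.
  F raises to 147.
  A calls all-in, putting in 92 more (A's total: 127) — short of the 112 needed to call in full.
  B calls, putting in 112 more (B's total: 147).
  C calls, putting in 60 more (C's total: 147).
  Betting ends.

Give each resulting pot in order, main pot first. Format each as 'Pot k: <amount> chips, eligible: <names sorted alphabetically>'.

Contributions: A=127, B=147, C=147, D=51, E=38, F=147
Pot levels (distinct totals of non-folded players): 38, 51, 127, 147
Layer 1-38: 38 each from A, B, C, D, E, F = 38*6 = 228 chips; eligible A, B, C, D, E, F
Layer 39-51: 13 each from A, B, C, D, F = 13*5 = 65 chips; eligible A, B, C, D, F
Layer 52-127: 76 each from A, B, C, F = 76*4 = 304 chips; eligible A, B, C, F
Layer 128-147: 20 each from B, C, F = 20*3 = 60 chips; eligible B, C, F

Pot 1: 228 chips, eligible: A, B, C, D, E, F
Pot 2: 65 chips, eligible: A, B, C, D, F
Pot 3: 304 chips, eligible: A, B, C, F
Pot 4: 60 chips, eligible: B, C, F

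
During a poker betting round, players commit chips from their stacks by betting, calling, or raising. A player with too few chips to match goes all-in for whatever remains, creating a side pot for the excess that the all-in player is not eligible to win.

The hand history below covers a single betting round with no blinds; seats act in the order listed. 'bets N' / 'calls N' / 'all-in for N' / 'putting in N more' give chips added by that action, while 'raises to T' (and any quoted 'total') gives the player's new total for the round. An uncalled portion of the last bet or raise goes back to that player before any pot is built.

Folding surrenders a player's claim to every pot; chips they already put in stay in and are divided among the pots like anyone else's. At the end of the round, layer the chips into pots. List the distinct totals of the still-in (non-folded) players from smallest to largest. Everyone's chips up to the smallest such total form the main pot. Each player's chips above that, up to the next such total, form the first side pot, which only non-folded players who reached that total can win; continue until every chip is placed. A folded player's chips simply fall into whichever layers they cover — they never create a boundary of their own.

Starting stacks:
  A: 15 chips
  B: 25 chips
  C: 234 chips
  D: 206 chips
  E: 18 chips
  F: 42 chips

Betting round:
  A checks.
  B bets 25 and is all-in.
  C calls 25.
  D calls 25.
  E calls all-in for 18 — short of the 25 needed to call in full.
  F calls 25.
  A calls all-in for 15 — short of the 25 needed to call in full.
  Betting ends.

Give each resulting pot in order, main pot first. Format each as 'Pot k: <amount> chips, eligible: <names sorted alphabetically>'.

Pot 1: 90 chips, eligible: A, B, C, D, E, F
Pot 2: 15 chips, eligible: B, C, D, E, F
Pot 3: 28 chips, eligible: B, C, D, F

Derivation:
Contributions: A=15, B=25, C=25, D=25, E=18, F=25
Pot levels (distinct totals of non-folded players): 15, 18, 25
Layer 1-15: 15 each from A, B, C, D, E, F = 15*6 = 90 chips; eligible A, B, C, D, E, F
Layer 16-18: 3 each from B, C, D, E, F = 3*5 = 15 chips; eligible B, C, D, E, F
Layer 19-25: 7 each from B, C, D, F = 7*4 = 28 chips; eligible B, C, D, F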